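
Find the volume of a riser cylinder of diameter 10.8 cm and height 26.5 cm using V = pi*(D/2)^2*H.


Formula: V = pi * (D/2)^2 * H  (cylinder volume)
Radius = D/2 = 10.8/2 = 5.4 cm
V = pi * 5.4^2 * 26.5 = 2427.6343 cm^3


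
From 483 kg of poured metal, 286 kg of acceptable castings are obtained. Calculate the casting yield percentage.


Formula: Casting Yield = (W_good / W_total) * 100
Yield = (286 kg / 483 kg) * 100 = 59.2133%


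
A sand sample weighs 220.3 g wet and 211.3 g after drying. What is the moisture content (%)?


Formula: MC = (W_wet - W_dry) / W_wet * 100
Water mass = 220.3 - 211.3 = 9.0 g
MC = 9.0 / 220.3 * 100 = 4.0853%


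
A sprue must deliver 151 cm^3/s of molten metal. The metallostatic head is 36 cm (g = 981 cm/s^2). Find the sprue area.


Formula: v = sqrt(2*g*h), A = Q/v
Velocity: v = sqrt(2 * 981 * 36) = sqrt(70632) = 265.7668 cm/s
Sprue area: A = Q / v = 151 / 265.7668 = 0.5682 cm^2

Answer: 0.5682 cm^2


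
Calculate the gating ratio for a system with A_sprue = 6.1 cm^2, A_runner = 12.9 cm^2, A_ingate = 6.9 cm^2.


Sprue:Runner:Ingate = 1 : 12.9/6.1 : 6.9/6.1 = 1:2.11:1.13

1:2.11:1.13


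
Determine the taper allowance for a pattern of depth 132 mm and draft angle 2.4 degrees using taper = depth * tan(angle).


Formula: taper = depth * tan(draft_angle)
tan(2.4 deg) = 0.0419124
taper = 132 mm * 0.0419124 = 5.5324 mm


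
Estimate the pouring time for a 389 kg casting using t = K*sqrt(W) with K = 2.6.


Formula: t = K * sqrt(W)
sqrt(W) = sqrt(389) = 19.72308
t = 2.6 * 19.72308 = 51.2800 s


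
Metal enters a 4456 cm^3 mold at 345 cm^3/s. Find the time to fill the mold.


Formula: t_fill = V_mold / Q_flow
t = 4456 cm^3 / 345 cm^3/s = 12.9159 s

Answer: 12.9159 s


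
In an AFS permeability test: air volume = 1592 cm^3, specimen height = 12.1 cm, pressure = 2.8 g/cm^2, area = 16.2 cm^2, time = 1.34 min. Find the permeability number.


Formula: Permeability Number P = (V * H) / (p * A * t)
Numerator: V * H = 1592 * 12.1 = 19263.2
Denominator: p * A * t = 2.8 * 16.2 * 1.34 = 60.7824
P = 19263.2 / 60.7824 = 316.9207


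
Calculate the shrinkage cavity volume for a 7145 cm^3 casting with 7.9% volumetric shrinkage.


Formula: V_shrink = V_casting * shrinkage_pct / 100
V_shrink = 7145 cm^3 * 7.9 / 100 = 564.4550 cm^3

564.4550 cm^3


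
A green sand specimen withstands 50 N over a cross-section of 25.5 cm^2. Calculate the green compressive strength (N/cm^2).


Formula: Compressive Strength = Force / Area
Strength = 50 N / 25.5 cm^2 = 1.9608 N/cm^2

1.9608 N/cm^2


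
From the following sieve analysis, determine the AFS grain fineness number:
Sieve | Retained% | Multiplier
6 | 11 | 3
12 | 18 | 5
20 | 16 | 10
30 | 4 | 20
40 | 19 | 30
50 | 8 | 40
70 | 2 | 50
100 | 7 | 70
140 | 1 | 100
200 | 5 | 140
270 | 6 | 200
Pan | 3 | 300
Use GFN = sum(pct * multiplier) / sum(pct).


Formula: GFN = sum(pct * multiplier) / sum(pct)
sum(pct * multiplier) = 4743
sum(pct) = 100
GFN = 4743 / 100 = 47.43


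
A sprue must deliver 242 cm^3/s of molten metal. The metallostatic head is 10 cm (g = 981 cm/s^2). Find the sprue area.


Formula: v = sqrt(2*g*h), A = Q/v
Velocity: v = sqrt(2 * 981 * 10) = sqrt(19620) = 140.0714 cm/s
Sprue area: A = Q / v = 242 / 140.0714 = 1.7277 cm^2


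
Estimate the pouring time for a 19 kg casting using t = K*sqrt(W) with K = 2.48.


Formula: t = K * sqrt(W)
sqrt(W) = sqrt(19) = 4.35890
t = 2.48 * 4.35890 = 10.8101 s

Final answer: 10.8101 s


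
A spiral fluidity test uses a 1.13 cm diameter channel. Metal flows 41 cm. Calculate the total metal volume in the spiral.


Formula: V = pi * (d/2)^2 * L  (cylinder volume)
Radius = 1.13/2 = 0.565 cm
V = pi * 0.565^2 * 41 = 41.1179 cm^3

Answer: 41.1179 cm^3


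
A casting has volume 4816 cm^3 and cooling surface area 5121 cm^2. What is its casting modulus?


Formula: Casting Modulus M = V / A
M = 4816 cm^3 / 5121 cm^2 = 0.9404 cm


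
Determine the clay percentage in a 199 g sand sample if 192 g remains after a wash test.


Formula: Clay% = (W_total - W_washed) / W_total * 100
Clay mass = 199 - 192 = 7 g
Clay% = 7 / 199 * 100 = 3.5176%

3.5176%


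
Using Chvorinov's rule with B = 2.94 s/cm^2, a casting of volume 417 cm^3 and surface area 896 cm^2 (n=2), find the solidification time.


Formula: t_s = B * (V/A)^n  (Chvorinov's rule, n=2)
Modulus M = V/A = 417/896 = 0.465402 cm
M^2 = 0.465402^2 = 0.216599 cm^2
t_s = 2.94 * 0.216599 = 0.6368 s

Answer: 0.6368 s


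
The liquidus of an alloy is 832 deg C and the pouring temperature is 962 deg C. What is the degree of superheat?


Formula: Superheat = T_pour - T_melt
Superheat = 962 - 832 = 130 deg C

Final answer: 130 deg C


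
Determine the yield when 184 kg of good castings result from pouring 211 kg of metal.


Formula: Casting Yield = (W_good / W_total) * 100
Yield = (184 kg / 211 kg) * 100 = 87.2038%

Final answer: 87.2038%


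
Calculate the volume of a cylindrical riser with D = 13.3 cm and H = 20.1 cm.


Formula: V = pi * (D/2)^2 * H  (cylinder volume)
Radius = D/2 = 13.3/2 = 6.65 cm
V = pi * 6.65^2 * 20.1 = 2792.4745 cm^3

Answer: 2792.4745 cm^3


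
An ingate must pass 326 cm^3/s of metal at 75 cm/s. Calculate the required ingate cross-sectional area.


Formula: A_ingate = Q / v  (continuity equation)
A = 326 cm^3/s / 75 cm/s = 4.3467 cm^2

Final answer: 4.3467 cm^2


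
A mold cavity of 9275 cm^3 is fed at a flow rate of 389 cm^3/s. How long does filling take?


Formula: t_fill = V_mold / Q_flow
t = 9275 cm^3 / 389 cm^3/s = 23.8432 s

Final answer: 23.8432 s


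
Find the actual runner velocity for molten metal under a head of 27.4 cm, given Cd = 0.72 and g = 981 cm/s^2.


Formula: v = Cd * sqrt(2 * g * h)  (Torricelli with discharge coefficient)
2*g*h = 2 * 981 * 27.4 = 53758.8 cm^2/s^2
sqrt(53758.8) = 231.85944 cm/s
v = 0.72 * 231.85944 = 166.9388 cm/s


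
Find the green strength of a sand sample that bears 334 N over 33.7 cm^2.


Formula: Compressive Strength = Force / Area
Strength = 334 N / 33.7 cm^2 = 9.9110 N/cm^2

Answer: 9.9110 N/cm^2


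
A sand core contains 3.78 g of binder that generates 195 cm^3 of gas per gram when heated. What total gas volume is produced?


Formula: V_gas = W_binder * gas_evolution_rate
V = 3.78 g * 195 cm^3/g = 737.1000 cm^3

737.1000 cm^3


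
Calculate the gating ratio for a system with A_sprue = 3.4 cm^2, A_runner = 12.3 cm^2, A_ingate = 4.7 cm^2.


Sprue:Runner:Ingate = 1 : 12.3/3.4 : 4.7/3.4 = 1:3.62:1.38

1:3.62:1.38


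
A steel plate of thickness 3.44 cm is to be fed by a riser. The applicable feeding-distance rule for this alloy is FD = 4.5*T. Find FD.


Formula: FD = 4.5 * T  (riser feeding-distance rule)
FD = 4.5 * 3.44 cm = 15.4800 cm


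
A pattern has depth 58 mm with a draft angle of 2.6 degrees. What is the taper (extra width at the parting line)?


Formula: taper = depth * tan(draft_angle)
tan(2.6 deg) = 0.0454097
taper = 58 mm * 0.0454097 = 2.6338 mm

Final answer: 2.6338 mm


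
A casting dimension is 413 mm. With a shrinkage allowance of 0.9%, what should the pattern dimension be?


Formula: L_pattern = L_casting * (1 + shrinkage_rate/100)
Shrinkage factor = 1 + 0.9/100 = 1.009
L_pattern = 413 mm * 1.009 = 416.7170 mm


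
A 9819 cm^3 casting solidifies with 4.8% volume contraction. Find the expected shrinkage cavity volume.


Formula: V_shrink = V_casting * shrinkage_pct / 100
V_shrink = 9819 cm^3 * 4.8 / 100 = 471.3120 cm^3

Answer: 471.3120 cm^3


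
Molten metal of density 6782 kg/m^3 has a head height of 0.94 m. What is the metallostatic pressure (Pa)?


Formula: P = rho * g * h
rho * g = 6782 * 9.81 = 66531.42 N/m^3
P = 66531.42 * 0.94 = 62539.5348 Pa

62539.5348 Pa


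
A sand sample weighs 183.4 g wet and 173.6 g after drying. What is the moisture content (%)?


Formula: MC = (W_wet - W_dry) / W_wet * 100
Water mass = 183.4 - 173.6 = 9.8 g
MC = 9.8 / 183.4 * 100 = 5.3435%


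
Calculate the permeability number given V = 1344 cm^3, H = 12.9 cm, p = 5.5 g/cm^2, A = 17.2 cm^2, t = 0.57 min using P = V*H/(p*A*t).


Formula: Permeability Number P = (V * H) / (p * A * t)
Numerator: V * H = 1344 * 12.9 = 17337.6
Denominator: p * A * t = 5.5 * 17.2 * 0.57 = 53.922
P = 17337.6 / 53.922 = 321.5311

Answer: 321.5311


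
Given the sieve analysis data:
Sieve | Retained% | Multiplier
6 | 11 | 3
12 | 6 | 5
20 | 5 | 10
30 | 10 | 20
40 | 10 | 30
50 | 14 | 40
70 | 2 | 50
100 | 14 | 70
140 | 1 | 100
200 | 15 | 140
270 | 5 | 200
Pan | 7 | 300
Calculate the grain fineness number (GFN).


Formula: GFN = sum(pct * multiplier) / sum(pct)
sum(pct * multiplier) = 7553
sum(pct) = 100
GFN = 7553 / 100 = 75.53

Final answer: 75.53


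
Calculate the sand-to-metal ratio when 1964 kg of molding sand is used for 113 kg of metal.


Formula: Sand-to-Metal Ratio = W_sand / W_metal
Ratio = 1964 kg / 113 kg = 17.3805

Final answer: 17.3805


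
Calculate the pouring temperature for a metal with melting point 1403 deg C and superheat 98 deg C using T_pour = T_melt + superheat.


Formula: T_pour = T_melt + Superheat
T_pour = 1403 + 98 = 1501 deg C

Answer: 1501 deg C


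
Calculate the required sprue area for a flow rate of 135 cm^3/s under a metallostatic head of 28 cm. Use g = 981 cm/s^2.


Formula: v = sqrt(2*g*h), A = Q/v
Velocity: v = sqrt(2 * 981 * 28) = sqrt(54936) = 234.3843 cm/s
Sprue area: A = Q / v = 135 / 234.3843 = 0.5760 cm^2

Answer: 0.5760 cm^2


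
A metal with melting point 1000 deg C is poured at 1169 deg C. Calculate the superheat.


Formula: Superheat = T_pour - T_melt
Superheat = 1169 - 1000 = 169 deg C


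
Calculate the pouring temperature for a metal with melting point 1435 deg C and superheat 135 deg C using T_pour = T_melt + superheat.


Formula: T_pour = T_melt + Superheat
T_pour = 1435 + 135 = 1570 deg C

Answer: 1570 deg C


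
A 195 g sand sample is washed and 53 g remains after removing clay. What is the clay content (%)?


Formula: Clay% = (W_total - W_washed) / W_total * 100
Clay mass = 195 - 53 = 142 g
Clay% = 142 / 195 * 100 = 72.8205%

Final answer: 72.8205%


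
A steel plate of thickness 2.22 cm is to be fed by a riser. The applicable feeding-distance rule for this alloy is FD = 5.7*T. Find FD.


Formula: FD = 5.7 * T  (riser feeding-distance rule)
FD = 5.7 * 2.22 cm = 12.6540 cm

Final answer: 12.6540 cm


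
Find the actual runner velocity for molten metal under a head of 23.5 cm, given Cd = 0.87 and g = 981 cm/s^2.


Formula: v = Cd * sqrt(2 * g * h)  (Torricelli with discharge coefficient)
2*g*h = 2 * 981 * 23.5 = 46107.0 cm^2/s^2
sqrt(46107.0) = 214.72541 cm/s
v = 0.87 * 214.72541 = 186.8111 cm/s

Final answer: 186.8111 cm/s


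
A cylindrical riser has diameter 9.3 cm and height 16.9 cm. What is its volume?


Formula: V = pi * (D/2)^2 * H  (cylinder volume)
Radius = D/2 = 9.3/2 = 4.65 cm
V = pi * 4.65^2 * 16.9 = 1148.0016 cm^3

1148.0016 cm^3


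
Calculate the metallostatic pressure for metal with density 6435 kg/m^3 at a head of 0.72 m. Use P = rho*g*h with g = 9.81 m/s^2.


Formula: P = rho * g * h
rho * g = 6435 * 9.81 = 63127.35 N/m^3
P = 63127.35 * 0.72 = 45451.6920 Pa

Final answer: 45451.6920 Pa


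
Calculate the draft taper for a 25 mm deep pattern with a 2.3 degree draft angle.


Formula: taper = depth * tan(draft_angle)
tan(2.3 deg) = 0.0401641
taper = 25 mm * 0.0401641 = 1.0041 mm


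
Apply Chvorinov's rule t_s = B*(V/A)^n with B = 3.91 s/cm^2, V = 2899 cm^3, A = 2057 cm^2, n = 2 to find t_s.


Formula: t_s = B * (V/A)^n  (Chvorinov's rule, n=2)
Modulus M = V/A = 2899/2057 = 1.409334 cm
M^2 = 1.409334^2 = 1.986222 cm^2
t_s = 3.91 * 1.986222 = 7.7661 s

Final answer: 7.7661 s


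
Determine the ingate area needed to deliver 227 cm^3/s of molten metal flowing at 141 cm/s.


Formula: A_ingate = Q / v  (continuity equation)
A = 227 cm^3/s / 141 cm/s = 1.6099 cm^2

1.6099 cm^2


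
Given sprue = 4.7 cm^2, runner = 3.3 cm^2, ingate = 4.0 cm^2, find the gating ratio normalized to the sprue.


Sprue:Runner:Ingate = 1 : 3.3/4.7 : 4.0/4.7 = 1:0.70:0.85

Final answer: 1:0.70:0.85


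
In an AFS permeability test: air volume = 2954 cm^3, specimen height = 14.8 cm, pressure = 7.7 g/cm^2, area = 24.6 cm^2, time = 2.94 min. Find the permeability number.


Formula: Permeability Number P = (V * H) / (p * A * t)
Numerator: V * H = 2954 * 14.8 = 43719.2
Denominator: p * A * t = 7.7 * 24.6 * 2.94 = 556.8948
P = 43719.2 / 556.8948 = 78.5053

Final answer: 78.5053


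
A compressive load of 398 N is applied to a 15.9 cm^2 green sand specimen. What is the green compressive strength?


Formula: Compressive Strength = Force / Area
Strength = 398 N / 15.9 cm^2 = 25.0314 N/cm^2

Final answer: 25.0314 N/cm^2


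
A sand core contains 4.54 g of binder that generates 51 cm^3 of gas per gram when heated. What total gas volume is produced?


Formula: V_gas = W_binder * gas_evolution_rate
V = 4.54 g * 51 cm^3/g = 231.5400 cm^3

231.5400 cm^3


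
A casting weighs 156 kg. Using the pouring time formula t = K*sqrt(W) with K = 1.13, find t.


Formula: t = K * sqrt(W)
sqrt(W) = sqrt(156) = 12.49000
t = 1.13 * 12.49000 = 14.1137 s

14.1137 s


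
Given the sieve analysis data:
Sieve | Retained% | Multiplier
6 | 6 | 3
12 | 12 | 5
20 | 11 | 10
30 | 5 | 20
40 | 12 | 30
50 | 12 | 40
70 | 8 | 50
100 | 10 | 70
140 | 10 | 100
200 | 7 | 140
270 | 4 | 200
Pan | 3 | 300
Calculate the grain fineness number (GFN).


Formula: GFN = sum(pct * multiplier) / sum(pct)
sum(pct * multiplier) = 5908
sum(pct) = 100
GFN = 5908 / 100 = 59.08

59.08


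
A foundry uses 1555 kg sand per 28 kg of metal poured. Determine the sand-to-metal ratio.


Formula: Sand-to-Metal Ratio = W_sand / W_metal
Ratio = 1555 kg / 28 kg = 55.5357

Answer: 55.5357


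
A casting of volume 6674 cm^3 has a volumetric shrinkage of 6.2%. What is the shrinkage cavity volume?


Formula: V_shrink = V_casting * shrinkage_pct / 100
V_shrink = 6674 cm^3 * 6.2 / 100 = 413.7880 cm^3

Answer: 413.7880 cm^3


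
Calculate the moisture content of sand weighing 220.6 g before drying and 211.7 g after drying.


Formula: MC = (W_wet - W_dry) / W_wet * 100
Water mass = 220.6 - 211.7 = 8.9 g
MC = 8.9 / 220.6 * 100 = 4.0345%

Answer: 4.0345%


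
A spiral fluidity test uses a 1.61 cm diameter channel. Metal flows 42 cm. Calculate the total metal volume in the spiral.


Formula: V = pi * (d/2)^2 * L  (cylinder volume)
Radius = 1.61/2 = 0.805 cm
V = pi * 0.805^2 * 42 = 85.5049 cm^3

Final answer: 85.5049 cm^3


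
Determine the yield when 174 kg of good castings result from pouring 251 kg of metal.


Formula: Casting Yield = (W_good / W_total) * 100
Yield = (174 kg / 251 kg) * 100 = 69.3227%

Final answer: 69.3227%


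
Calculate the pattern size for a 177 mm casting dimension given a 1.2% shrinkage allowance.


Formula: L_pattern = L_casting * (1 + shrinkage_rate/100)
Shrinkage factor = 1 + 1.2/100 = 1.012
L_pattern = 177 mm * 1.012 = 179.1240 mm


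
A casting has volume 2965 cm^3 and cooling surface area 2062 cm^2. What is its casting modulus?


Formula: Casting Modulus M = V / A
M = 2965 cm^3 / 2062 cm^2 = 1.4379 cm


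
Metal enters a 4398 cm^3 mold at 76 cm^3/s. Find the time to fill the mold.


Formula: t_fill = V_mold / Q_flow
t = 4398 cm^3 / 76 cm^3/s = 57.8684 s

Final answer: 57.8684 s


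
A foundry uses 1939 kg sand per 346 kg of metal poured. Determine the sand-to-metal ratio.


Formula: Sand-to-Metal Ratio = W_sand / W_metal
Ratio = 1939 kg / 346 kg = 5.6040

Answer: 5.6040


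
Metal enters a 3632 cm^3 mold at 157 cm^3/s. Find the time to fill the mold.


Formula: t_fill = V_mold / Q_flow
t = 3632 cm^3 / 157 cm^3/s = 23.1338 s


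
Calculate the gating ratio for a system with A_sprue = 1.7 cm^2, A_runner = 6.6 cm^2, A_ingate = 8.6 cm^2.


Sprue:Runner:Ingate = 1 : 6.6/1.7 : 8.6/1.7 = 1:3.88:5.06


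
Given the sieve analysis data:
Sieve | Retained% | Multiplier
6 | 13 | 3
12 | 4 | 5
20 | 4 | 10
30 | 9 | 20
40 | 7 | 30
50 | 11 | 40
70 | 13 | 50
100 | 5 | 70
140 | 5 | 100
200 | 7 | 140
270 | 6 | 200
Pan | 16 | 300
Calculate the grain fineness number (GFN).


Formula: GFN = sum(pct * multiplier) / sum(pct)
sum(pct * multiplier) = 9409
sum(pct) = 100
GFN = 9409 / 100 = 94.09


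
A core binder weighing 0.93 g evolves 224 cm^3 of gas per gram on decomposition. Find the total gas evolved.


Formula: V_gas = W_binder * gas_evolution_rate
V = 0.93 g * 224 cm^3/g = 208.3200 cm^3

208.3200 cm^3


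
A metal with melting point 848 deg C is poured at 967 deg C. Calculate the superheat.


Formula: Superheat = T_pour - T_melt
Superheat = 967 - 848 = 119 deg C


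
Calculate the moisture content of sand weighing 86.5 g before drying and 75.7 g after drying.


Formula: MC = (W_wet - W_dry) / W_wet * 100
Water mass = 86.5 - 75.7 = 10.8 g
MC = 10.8 / 86.5 * 100 = 12.4855%

Answer: 12.4855%


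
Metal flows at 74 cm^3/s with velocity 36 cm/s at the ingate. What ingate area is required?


Formula: A_ingate = Q / v  (continuity equation)
A = 74 cm^3/s / 36 cm/s = 2.0556 cm^2

Answer: 2.0556 cm^2


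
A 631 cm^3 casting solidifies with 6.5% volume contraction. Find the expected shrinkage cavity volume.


Formula: V_shrink = V_casting * shrinkage_pct / 100
V_shrink = 631 cm^3 * 6.5 / 100 = 41.0150 cm^3


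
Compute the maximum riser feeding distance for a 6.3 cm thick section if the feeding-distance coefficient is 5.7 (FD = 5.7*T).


Formula: FD = 5.7 * T  (riser feeding-distance rule)
FD = 5.7 * 6.3 cm = 35.9100 cm

Answer: 35.9100 cm


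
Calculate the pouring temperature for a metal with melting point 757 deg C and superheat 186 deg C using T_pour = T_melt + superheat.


Formula: T_pour = T_melt + Superheat
T_pour = 757 + 186 = 943 deg C

Final answer: 943 deg C


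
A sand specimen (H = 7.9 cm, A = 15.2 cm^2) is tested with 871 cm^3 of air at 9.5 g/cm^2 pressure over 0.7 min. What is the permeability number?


Formula: Permeability Number P = (V * H) / (p * A * t)
Numerator: V * H = 871 * 7.9 = 6880.9
Denominator: p * A * t = 9.5 * 15.2 * 0.7 = 101.08
P = 6880.9 / 101.08 = 68.0738


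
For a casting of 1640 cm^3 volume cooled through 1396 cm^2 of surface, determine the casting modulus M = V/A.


Formula: Casting Modulus M = V / A
M = 1640 cm^3 / 1396 cm^2 = 1.1748 cm

1.1748 cm


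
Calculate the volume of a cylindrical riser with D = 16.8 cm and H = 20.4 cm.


Formula: V = pi * (D/2)^2 * H  (cylinder volume)
Radius = D/2 = 16.8/2 = 8.4 cm
V = pi * 8.4^2 * 20.4 = 4522.0839 cm^3


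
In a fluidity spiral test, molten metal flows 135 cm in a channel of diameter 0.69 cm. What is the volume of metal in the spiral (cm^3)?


Formula: V = pi * (d/2)^2 * L  (cylinder volume)
Radius = 0.69/2 = 0.345 cm
V = pi * 0.345^2 * 135 = 50.4803 cm^3

50.4803 cm^3


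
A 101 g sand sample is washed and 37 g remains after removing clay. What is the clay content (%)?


Formula: Clay% = (W_total - W_washed) / W_total * 100
Clay mass = 101 - 37 = 64 g
Clay% = 64 / 101 * 100 = 63.3663%

Answer: 63.3663%


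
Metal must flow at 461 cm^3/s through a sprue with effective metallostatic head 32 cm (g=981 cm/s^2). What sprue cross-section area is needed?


Formula: v = sqrt(2*g*h), A = Q/v
Velocity: v = sqrt(2 * 981 * 32) = sqrt(62784) = 250.5674 cm/s
Sprue area: A = Q / v = 461 / 250.5674 = 1.8398 cm^2


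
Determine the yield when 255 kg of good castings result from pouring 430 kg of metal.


Formula: Casting Yield = (W_good / W_total) * 100
Yield = (255 kg / 430 kg) * 100 = 59.3023%

Answer: 59.3023%


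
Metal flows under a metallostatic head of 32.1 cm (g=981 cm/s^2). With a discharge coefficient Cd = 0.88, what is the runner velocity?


Formula: v = Cd * sqrt(2 * g * h)  (Torricelli with discharge coefficient)
2*g*h = 2 * 981 * 32.1 = 62980.2 cm^2/s^2
sqrt(62980.2) = 250.95856 cm/s
v = 0.88 * 250.95856 = 220.8435 cm/s

Answer: 220.8435 cm/s


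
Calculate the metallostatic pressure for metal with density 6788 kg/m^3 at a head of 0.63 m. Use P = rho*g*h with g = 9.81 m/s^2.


Formula: P = rho * g * h
rho * g = 6788 * 9.81 = 66590.28 N/m^3
P = 66590.28 * 0.63 = 41951.8764 Pa


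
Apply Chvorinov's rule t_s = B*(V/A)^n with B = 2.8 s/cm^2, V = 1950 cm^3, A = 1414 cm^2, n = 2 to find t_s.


Formula: t_s = B * (V/A)^n  (Chvorinov's rule, n=2)
Modulus M = V/A = 1950/1414 = 1.379066 cm
M^2 = 1.379066^2 = 1.901823 cm^2
t_s = 2.8 * 1.901823 = 5.3251 s

Final answer: 5.3251 s


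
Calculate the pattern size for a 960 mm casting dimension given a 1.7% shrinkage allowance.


Formula: L_pattern = L_casting * (1 + shrinkage_rate/100)
Shrinkage factor = 1 + 1.7/100 = 1.017
L_pattern = 960 mm * 1.017 = 976.3200 mm

976.3200 mm


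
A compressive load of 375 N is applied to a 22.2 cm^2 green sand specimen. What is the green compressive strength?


Formula: Compressive Strength = Force / Area
Strength = 375 N / 22.2 cm^2 = 16.8919 N/cm^2

Final answer: 16.8919 N/cm^2


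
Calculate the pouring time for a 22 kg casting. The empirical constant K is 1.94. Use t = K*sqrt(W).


Formula: t = K * sqrt(W)
sqrt(W) = sqrt(22) = 4.69042
t = 1.94 * 4.69042 = 9.0994 s

Answer: 9.0994 s


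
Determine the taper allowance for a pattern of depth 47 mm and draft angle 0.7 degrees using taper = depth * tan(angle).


Formula: taper = depth * tan(draft_angle)
tan(0.7 deg) = 0.0122179
taper = 47 mm * 0.0122179 = 0.5742 mm

0.5742 mm


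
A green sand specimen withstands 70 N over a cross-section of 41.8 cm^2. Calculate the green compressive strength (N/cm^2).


Formula: Compressive Strength = Force / Area
Strength = 70 N / 41.8 cm^2 = 1.6746 N/cm^2

1.6746 N/cm^2


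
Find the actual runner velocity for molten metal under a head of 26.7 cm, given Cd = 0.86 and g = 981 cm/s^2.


Formula: v = Cd * sqrt(2 * g * h)  (Torricelli with discharge coefficient)
2*g*h = 2 * 981 * 26.7 = 52385.4 cm^2/s^2
sqrt(52385.4) = 228.87857 cm/s
v = 0.86 * 228.87857 = 196.8356 cm/s

Final answer: 196.8356 cm/s


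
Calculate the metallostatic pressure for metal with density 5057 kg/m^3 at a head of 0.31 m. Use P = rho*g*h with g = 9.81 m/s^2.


Formula: P = rho * g * h
rho * g = 5057 * 9.81 = 49609.17 N/m^3
P = 49609.17 * 0.31 = 15378.8427 Pa

Answer: 15378.8427 Pa


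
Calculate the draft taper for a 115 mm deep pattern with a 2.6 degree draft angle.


Formula: taper = depth * tan(draft_angle)
tan(2.6 deg) = 0.0454097
taper = 115 mm * 0.0454097 = 5.2221 mm


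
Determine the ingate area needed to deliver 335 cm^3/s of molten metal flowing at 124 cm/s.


Formula: A_ingate = Q / v  (continuity equation)
A = 335 cm^3/s / 124 cm/s = 2.7016 cm^2

Final answer: 2.7016 cm^2


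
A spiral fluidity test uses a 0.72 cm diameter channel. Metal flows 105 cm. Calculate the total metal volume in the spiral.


Formula: V = pi * (d/2)^2 * L  (cylinder volume)
Radius = 0.72/2 = 0.36 cm
V = pi * 0.36^2 * 105 = 42.7508 cm^3


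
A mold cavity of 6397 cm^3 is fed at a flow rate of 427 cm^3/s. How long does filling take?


Formula: t_fill = V_mold / Q_flow
t = 6397 cm^3 / 427 cm^3/s = 14.9813 s

Final answer: 14.9813 s


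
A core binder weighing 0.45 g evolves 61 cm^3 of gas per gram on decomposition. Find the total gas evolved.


Formula: V_gas = W_binder * gas_evolution_rate
V = 0.45 g * 61 cm^3/g = 27.4500 cm^3

27.4500 cm^3


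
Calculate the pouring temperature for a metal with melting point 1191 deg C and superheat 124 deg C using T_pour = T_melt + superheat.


Formula: T_pour = T_melt + Superheat
T_pour = 1191 + 124 = 1315 deg C

Answer: 1315 deg C


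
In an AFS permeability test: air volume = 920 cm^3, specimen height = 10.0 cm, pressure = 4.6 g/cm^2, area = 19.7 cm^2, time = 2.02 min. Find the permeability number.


Formula: Permeability Number P = (V * H) / (p * A * t)
Numerator: V * H = 920 * 10.0 = 9200.0
Denominator: p * A * t = 4.6 * 19.7 * 2.02 = 183.0524
P = 9200.0 / 183.0524 = 50.2588

Answer: 50.2588


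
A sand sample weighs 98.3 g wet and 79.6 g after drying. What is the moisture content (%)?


Formula: MC = (W_wet - W_dry) / W_wet * 100
Water mass = 98.3 - 79.6 = 18.7 g
MC = 18.7 / 98.3 * 100 = 19.0234%


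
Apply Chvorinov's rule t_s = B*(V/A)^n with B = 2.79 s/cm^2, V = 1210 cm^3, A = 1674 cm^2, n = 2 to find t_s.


Formula: t_s = B * (V/A)^n  (Chvorinov's rule, n=2)
Modulus M = V/A = 1210/1674 = 0.722820 cm
M^2 = 0.722820^2 = 0.522469 cm^2
t_s = 2.79 * 0.522469 = 1.4577 s

1.4577 s


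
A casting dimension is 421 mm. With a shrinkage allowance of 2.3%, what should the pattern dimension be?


Formula: L_pattern = L_casting * (1 + shrinkage_rate/100)
Shrinkage factor = 1 + 2.3/100 = 1.023
L_pattern = 421 mm * 1.023 = 430.6830 mm

Final answer: 430.6830 mm


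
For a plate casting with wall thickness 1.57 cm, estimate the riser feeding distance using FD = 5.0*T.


Formula: FD = 5.0 * T  (riser feeding-distance rule)
FD = 5.0 * 1.57 cm = 7.8500 cm

Final answer: 7.8500 cm


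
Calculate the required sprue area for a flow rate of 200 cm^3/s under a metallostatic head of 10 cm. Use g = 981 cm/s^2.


Formula: v = sqrt(2*g*h), A = Q/v
Velocity: v = sqrt(2 * 981 * 10) = sqrt(19620) = 140.0714 cm/s
Sprue area: A = Q / v = 200 / 140.0714 = 1.4278 cm^2

Answer: 1.4278 cm^2


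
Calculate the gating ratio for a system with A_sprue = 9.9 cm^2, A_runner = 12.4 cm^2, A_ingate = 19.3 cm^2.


Sprue:Runner:Ingate = 1 : 12.4/9.9 : 19.3/9.9 = 1:1.25:1.95

Answer: 1:1.25:1.95


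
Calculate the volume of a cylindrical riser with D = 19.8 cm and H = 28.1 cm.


Formula: V = pi * (D/2)^2 * H  (cylinder volume)
Radius = D/2 = 19.8/2 = 9.9 cm
V = pi * 9.9^2 * 28.1 = 8652.2006 cm^3

Answer: 8652.2006 cm^3


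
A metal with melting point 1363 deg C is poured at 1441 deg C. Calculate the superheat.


Formula: Superheat = T_pour - T_melt
Superheat = 1441 - 1363 = 78 deg C

78 deg C


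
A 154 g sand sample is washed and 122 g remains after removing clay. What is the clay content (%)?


Formula: Clay% = (W_total - W_washed) / W_total * 100
Clay mass = 154 - 122 = 32 g
Clay% = 32 / 154 * 100 = 20.7792%

20.7792%


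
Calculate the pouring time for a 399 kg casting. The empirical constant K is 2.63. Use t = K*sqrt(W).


Formula: t = K * sqrt(W)
sqrt(W) = sqrt(399) = 19.97498
t = 2.63 * 19.97498 = 52.5342 s

Answer: 52.5342 s


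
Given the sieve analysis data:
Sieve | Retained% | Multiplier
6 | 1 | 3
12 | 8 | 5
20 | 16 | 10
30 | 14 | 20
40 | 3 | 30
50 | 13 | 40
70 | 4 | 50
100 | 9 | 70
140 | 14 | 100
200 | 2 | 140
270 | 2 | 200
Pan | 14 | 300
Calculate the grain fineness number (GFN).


Formula: GFN = sum(pct * multiplier) / sum(pct)
sum(pct * multiplier) = 8203
sum(pct) = 100
GFN = 8203 / 100 = 82.03


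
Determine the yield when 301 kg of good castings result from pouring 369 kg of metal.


Formula: Casting Yield = (W_good / W_total) * 100
Yield = (301 kg / 369 kg) * 100 = 81.5718%

Answer: 81.5718%


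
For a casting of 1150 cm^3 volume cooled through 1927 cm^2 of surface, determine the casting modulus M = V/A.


Formula: Casting Modulus M = V / A
M = 1150 cm^3 / 1927 cm^2 = 0.5968 cm

Answer: 0.5968 cm


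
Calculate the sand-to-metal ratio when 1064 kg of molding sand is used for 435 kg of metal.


Formula: Sand-to-Metal Ratio = W_sand / W_metal
Ratio = 1064 kg / 435 kg = 2.4460


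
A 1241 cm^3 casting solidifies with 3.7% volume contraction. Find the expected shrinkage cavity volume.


Formula: V_shrink = V_casting * shrinkage_pct / 100
V_shrink = 1241 cm^3 * 3.7 / 100 = 45.9170 cm^3

45.9170 cm^3


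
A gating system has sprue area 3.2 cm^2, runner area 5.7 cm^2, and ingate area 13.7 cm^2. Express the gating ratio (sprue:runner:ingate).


Sprue:Runner:Ingate = 1 : 5.7/3.2 : 13.7/3.2 = 1:1.78:4.28

1:1.78:4.28


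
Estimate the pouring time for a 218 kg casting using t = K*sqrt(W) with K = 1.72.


Formula: t = K * sqrt(W)
sqrt(W) = sqrt(218) = 14.76482
t = 1.72 * 14.76482 = 25.3955 s

Answer: 25.3955 s


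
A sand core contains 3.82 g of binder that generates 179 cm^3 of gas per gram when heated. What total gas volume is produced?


Formula: V_gas = W_binder * gas_evolution_rate
V = 3.82 g * 179 cm^3/g = 683.7800 cm^3

683.7800 cm^3


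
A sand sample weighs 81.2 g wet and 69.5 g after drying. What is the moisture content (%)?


Formula: MC = (W_wet - W_dry) / W_wet * 100
Water mass = 81.2 - 69.5 = 11.7 g
MC = 11.7 / 81.2 * 100 = 14.4089%


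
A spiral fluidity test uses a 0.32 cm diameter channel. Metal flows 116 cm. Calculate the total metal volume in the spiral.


Formula: V = pi * (d/2)^2 * L  (cylinder volume)
Radius = 0.32/2 = 0.16 cm
V = pi * 0.16^2 * 116 = 9.3293 cm^3

Answer: 9.3293 cm^3


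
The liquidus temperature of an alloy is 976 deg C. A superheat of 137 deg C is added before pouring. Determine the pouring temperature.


Formula: T_pour = T_melt + Superheat
T_pour = 976 + 137 = 1113 deg C

1113 deg C


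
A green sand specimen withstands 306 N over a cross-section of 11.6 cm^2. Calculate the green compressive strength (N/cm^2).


Formula: Compressive Strength = Force / Area
Strength = 306 N / 11.6 cm^2 = 26.3793 N/cm^2

26.3793 N/cm^2


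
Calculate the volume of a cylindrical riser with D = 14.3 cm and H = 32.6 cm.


Formula: V = pi * (D/2)^2 * H  (cylinder volume)
Radius = D/2 = 14.3/2 = 7.15 cm
V = pi * 7.15^2 * 32.6 = 5235.7579 cm^3

Answer: 5235.7579 cm^3


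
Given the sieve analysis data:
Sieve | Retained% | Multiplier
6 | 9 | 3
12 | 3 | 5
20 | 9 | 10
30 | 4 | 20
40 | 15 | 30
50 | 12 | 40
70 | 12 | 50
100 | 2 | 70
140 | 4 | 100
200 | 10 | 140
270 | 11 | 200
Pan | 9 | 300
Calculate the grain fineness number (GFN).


Formula: GFN = sum(pct * multiplier) / sum(pct)
sum(pct * multiplier) = 8582
sum(pct) = 100
GFN = 8582 / 100 = 85.82

Answer: 85.82


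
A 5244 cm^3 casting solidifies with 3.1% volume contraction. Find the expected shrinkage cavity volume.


Formula: V_shrink = V_casting * shrinkage_pct / 100
V_shrink = 5244 cm^3 * 3.1 / 100 = 162.5640 cm^3

Answer: 162.5640 cm^3


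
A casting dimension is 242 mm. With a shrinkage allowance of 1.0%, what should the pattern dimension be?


Formula: L_pattern = L_casting * (1 + shrinkage_rate/100)
Shrinkage factor = 1 + 1.0/100 = 1.01
L_pattern = 242 mm * 1.01 = 244.4200 mm


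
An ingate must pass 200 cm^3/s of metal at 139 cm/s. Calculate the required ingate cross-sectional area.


Formula: A_ingate = Q / v  (continuity equation)
A = 200 cm^3/s / 139 cm/s = 1.4388 cm^2

Answer: 1.4388 cm^2


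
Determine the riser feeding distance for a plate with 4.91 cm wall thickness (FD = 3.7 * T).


Formula: FD = 3.7 * T  (riser feeding-distance rule)
FD = 3.7 * 4.91 cm = 18.1670 cm

18.1670 cm


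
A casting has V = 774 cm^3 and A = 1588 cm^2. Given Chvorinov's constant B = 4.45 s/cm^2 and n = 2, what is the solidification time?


Formula: t_s = B * (V/A)^n  (Chvorinov's rule, n=2)
Modulus M = V/A = 774/1588 = 0.487406 cm
M^2 = 0.487406^2 = 0.237565 cm^2
t_s = 4.45 * 0.237565 = 1.0572 s


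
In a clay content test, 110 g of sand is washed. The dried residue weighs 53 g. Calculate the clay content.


Formula: Clay% = (W_total - W_washed) / W_total * 100
Clay mass = 110 - 53 = 57 g
Clay% = 57 / 110 * 100 = 51.8182%

Final answer: 51.8182%


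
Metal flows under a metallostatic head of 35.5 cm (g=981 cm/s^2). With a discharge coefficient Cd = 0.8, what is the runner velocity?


Formula: v = Cd * sqrt(2 * g * h)  (Torricelli with discharge coefficient)
2*g*h = 2 * 981 * 35.5 = 69651.0 cm^2/s^2
sqrt(69651.0) = 263.91476 cm/s
v = 0.8 * 263.91476 = 211.1318 cm/s

211.1318 cm/s


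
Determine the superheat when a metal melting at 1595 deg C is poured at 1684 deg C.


Formula: Superheat = T_pour - T_melt
Superheat = 1684 - 1595 = 89 deg C


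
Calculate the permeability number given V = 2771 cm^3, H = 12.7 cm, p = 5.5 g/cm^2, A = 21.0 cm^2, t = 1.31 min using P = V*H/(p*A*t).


Formula: Permeability Number P = (V * H) / (p * A * t)
Numerator: V * H = 2771 * 12.7 = 35191.7
Denominator: p * A * t = 5.5 * 21.0 * 1.31 = 151.305
P = 35191.7 / 151.305 = 232.5878

Final answer: 232.5878


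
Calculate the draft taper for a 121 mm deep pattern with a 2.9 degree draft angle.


Formula: taper = depth * tan(draft_angle)
tan(2.9 deg) = 0.0506578
taper = 121 mm * 0.0506578 = 6.1296 mm

Final answer: 6.1296 mm


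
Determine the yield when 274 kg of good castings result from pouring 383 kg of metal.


Formula: Casting Yield = (W_good / W_total) * 100
Yield = (274 kg / 383 kg) * 100 = 71.5405%

71.5405%


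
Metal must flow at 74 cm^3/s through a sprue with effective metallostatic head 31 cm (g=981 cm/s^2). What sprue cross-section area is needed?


Formula: v = sqrt(2*g*h), A = Q/v
Velocity: v = sqrt(2 * 981 * 31) = sqrt(60822) = 246.6212 cm/s
Sprue area: A = Q / v = 74 / 246.6212 = 0.3001 cm^2

Final answer: 0.3001 cm^2


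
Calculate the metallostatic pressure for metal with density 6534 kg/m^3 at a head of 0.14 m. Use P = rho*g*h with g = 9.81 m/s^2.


Formula: P = rho * g * h
rho * g = 6534 * 9.81 = 64098.54 N/m^3
P = 64098.54 * 0.14 = 8973.7956 Pa

Answer: 8973.7956 Pa


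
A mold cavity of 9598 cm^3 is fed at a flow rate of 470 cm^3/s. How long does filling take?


Formula: t_fill = V_mold / Q_flow
t = 9598 cm^3 / 470 cm^3/s = 20.4213 s

20.4213 s


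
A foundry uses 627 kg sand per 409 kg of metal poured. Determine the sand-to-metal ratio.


Formula: Sand-to-Metal Ratio = W_sand / W_metal
Ratio = 627 kg / 409 kg = 1.5330


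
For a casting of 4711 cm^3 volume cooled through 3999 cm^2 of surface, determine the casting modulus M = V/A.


Formula: Casting Modulus M = V / A
M = 4711 cm^3 / 3999 cm^2 = 1.1780 cm

Answer: 1.1780 cm


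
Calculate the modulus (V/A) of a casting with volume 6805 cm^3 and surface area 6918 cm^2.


Formula: Casting Modulus M = V / A
M = 6805 cm^3 / 6918 cm^2 = 0.9837 cm

Final answer: 0.9837 cm


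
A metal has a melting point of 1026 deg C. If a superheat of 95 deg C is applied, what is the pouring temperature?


Formula: T_pour = T_melt + Superheat
T_pour = 1026 + 95 = 1121 deg C

Final answer: 1121 deg C


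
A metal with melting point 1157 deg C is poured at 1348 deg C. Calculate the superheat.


Formula: Superheat = T_pour - T_melt
Superheat = 1348 - 1157 = 191 deg C

191 deg C


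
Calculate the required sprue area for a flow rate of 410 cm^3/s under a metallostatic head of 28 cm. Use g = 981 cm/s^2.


Formula: v = sqrt(2*g*h), A = Q/v
Velocity: v = sqrt(2 * 981 * 28) = sqrt(54936) = 234.3843 cm/s
Sprue area: A = Q / v = 410 / 234.3843 = 1.7493 cm^2


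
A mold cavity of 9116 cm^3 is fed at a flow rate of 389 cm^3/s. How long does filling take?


Formula: t_fill = V_mold / Q_flow
t = 9116 cm^3 / 389 cm^3/s = 23.4344 s

23.4344 s


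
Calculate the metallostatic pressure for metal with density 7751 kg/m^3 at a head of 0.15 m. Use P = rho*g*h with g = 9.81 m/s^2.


Formula: P = rho * g * h
rho * g = 7751 * 9.81 = 76037.31 N/m^3
P = 76037.31 * 0.15 = 11405.5965 Pa

Answer: 11405.5965 Pa


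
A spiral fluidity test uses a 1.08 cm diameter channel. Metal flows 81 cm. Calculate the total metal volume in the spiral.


Formula: V = pi * (d/2)^2 * L  (cylinder volume)
Radius = 1.08/2 = 0.54 cm
V = pi * 0.54^2 * 81 = 74.2032 cm^3

74.2032 cm^3


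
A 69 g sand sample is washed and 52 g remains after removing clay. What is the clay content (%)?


Formula: Clay% = (W_total - W_washed) / W_total * 100
Clay mass = 69 - 52 = 17 g
Clay% = 17 / 69 * 100 = 24.6377%

Final answer: 24.6377%


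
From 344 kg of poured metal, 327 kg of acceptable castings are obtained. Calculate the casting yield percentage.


Formula: Casting Yield = (W_good / W_total) * 100
Yield = (327 kg / 344 kg) * 100 = 95.0581%

95.0581%


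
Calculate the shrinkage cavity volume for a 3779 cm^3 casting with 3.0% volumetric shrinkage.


Formula: V_shrink = V_casting * shrinkage_pct / 100
V_shrink = 3779 cm^3 * 3.0 / 100 = 113.3700 cm^3

Final answer: 113.3700 cm^3


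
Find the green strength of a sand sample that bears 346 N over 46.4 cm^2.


Formula: Compressive Strength = Force / Area
Strength = 346 N / 46.4 cm^2 = 7.4569 N/cm^2


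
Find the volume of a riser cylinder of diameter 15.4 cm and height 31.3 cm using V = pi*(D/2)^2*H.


Formula: V = pi * (D/2)^2 * H  (cylinder volume)
Radius = D/2 = 15.4/2 = 7.7 cm
V = pi * 7.7^2 * 31.3 = 5830.0954 cm^3


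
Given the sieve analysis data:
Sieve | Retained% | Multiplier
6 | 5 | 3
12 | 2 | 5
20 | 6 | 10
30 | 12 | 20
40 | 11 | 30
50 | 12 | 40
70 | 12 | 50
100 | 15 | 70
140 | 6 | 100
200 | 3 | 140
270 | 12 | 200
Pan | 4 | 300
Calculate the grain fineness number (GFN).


Formula: GFN = sum(pct * multiplier) / sum(pct)
sum(pct * multiplier) = 7405
sum(pct) = 100
GFN = 7405 / 100 = 74.05

Final answer: 74.05


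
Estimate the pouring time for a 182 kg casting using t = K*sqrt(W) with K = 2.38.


Formula: t = K * sqrt(W)
sqrt(W) = sqrt(182) = 13.49074
t = 2.38 * 13.49074 = 32.1080 s

Answer: 32.1080 s


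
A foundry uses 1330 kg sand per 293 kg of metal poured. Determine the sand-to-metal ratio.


Formula: Sand-to-Metal Ratio = W_sand / W_metal
Ratio = 1330 kg / 293 kg = 4.5392


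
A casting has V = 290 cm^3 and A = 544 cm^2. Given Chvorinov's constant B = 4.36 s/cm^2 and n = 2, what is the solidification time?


Formula: t_s = B * (V/A)^n  (Chvorinov's rule, n=2)
Modulus M = V/A = 290/544 = 0.533088 cm
M^2 = 0.533088^2 = 0.284183 cm^2
t_s = 4.36 * 0.284183 = 1.2390 s

1.2390 s


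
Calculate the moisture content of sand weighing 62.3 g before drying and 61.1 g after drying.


Formula: MC = (W_wet - W_dry) / W_wet * 100
Water mass = 62.3 - 61.1 = 1.2 g
MC = 1.2 / 62.3 * 100 = 1.9262%

Final answer: 1.9262%


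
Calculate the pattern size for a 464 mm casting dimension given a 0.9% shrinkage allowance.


Formula: L_pattern = L_casting * (1 + shrinkage_rate/100)
Shrinkage factor = 1 + 0.9/100 = 1.009
L_pattern = 464 mm * 1.009 = 468.1760 mm

Final answer: 468.1760 mm


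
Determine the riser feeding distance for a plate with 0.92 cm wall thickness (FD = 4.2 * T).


Formula: FD = 4.2 * T  (riser feeding-distance rule)
FD = 4.2 * 0.92 cm = 3.8640 cm

3.8640 cm


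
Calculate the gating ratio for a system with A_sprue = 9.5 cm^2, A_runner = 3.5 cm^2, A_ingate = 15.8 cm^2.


Sprue:Runner:Ingate = 1 : 3.5/9.5 : 15.8/9.5 = 1:0.37:1.66

Final answer: 1:0.37:1.66


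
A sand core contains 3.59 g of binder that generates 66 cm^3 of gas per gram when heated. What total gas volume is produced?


Formula: V_gas = W_binder * gas_evolution_rate
V = 3.59 g * 66 cm^3/g = 236.9400 cm^3

Final answer: 236.9400 cm^3


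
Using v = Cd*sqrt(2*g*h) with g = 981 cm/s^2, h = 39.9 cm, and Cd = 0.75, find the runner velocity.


Formula: v = Cd * sqrt(2 * g * h)  (Torricelli with discharge coefficient)
2*g*h = 2 * 981 * 39.9 = 78283.8 cm^2/s^2
sqrt(78283.8) = 279.79242 cm/s
v = 0.75 * 279.79242 = 209.8443 cm/s

209.8443 cm/s


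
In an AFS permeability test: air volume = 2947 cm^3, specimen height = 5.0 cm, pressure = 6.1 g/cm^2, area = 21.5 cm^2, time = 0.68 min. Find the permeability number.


Formula: Permeability Number P = (V * H) / (p * A * t)
Numerator: V * H = 2947 * 5.0 = 14735.0
Denominator: p * A * t = 6.1 * 21.5 * 0.68 = 89.182
P = 14735.0 / 89.182 = 165.2239

Answer: 165.2239


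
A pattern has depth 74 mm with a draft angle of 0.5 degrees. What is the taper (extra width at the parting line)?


Formula: taper = depth * tan(draft_angle)
tan(0.5 deg) = 0.0087269
taper = 74 mm * 0.0087269 = 0.6458 mm

Answer: 0.6458 mm
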